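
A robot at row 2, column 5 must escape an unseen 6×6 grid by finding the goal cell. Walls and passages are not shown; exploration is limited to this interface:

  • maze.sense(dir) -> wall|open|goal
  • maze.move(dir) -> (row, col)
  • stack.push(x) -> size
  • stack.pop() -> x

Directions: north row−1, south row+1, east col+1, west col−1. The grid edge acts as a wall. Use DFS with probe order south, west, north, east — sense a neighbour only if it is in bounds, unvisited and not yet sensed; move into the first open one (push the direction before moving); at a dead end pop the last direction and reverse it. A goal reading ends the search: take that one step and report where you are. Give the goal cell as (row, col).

Act: maze.sense[south]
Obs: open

Act: stack.push[south]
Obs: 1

Act: maze.move[south]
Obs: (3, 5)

Act: maze.sense[south]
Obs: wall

Act: maze.sense[west]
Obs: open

Act: stack.push[west]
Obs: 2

Act: maze.move[west]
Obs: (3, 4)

Act: maze.sense[south]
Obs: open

Act: stack.push[south]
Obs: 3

Act: maze.move[south]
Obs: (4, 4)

Act: maze.sense[south]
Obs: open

Act: stack.push[south]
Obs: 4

Act: maze.move[south]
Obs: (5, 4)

Act: maze.sense[west]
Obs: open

Act: stack.push[west]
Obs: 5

Act: maze.move[west]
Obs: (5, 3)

Act: maze.sense[west]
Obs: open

Act: stack.push[west]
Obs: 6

Act: maze.move[west]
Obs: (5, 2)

Act: maze.sense[west]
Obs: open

Act: stack.push[west]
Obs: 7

Act: maze.move[west]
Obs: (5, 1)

Act: maze.sense[west]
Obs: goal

Act: maze.move[west]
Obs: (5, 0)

Answer: (5, 0)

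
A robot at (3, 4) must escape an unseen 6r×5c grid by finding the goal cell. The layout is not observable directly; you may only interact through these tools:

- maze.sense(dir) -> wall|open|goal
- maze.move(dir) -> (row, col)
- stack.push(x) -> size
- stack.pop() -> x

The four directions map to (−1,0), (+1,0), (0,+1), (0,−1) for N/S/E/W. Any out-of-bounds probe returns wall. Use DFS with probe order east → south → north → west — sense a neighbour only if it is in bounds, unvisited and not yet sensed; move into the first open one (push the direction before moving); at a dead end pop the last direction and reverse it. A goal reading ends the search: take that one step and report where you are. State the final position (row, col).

[in] maze.sense dir: south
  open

[in] stack.push x: south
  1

[in] maze.move dir: south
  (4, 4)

[in] maze.sense dir: south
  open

[in] stack.push x: south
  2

[in] maze.move dir: south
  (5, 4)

[in] maze.sense dir: west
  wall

[in] stack.pop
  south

[in] maze.move dir: north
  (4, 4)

[in] maze.sense dir: west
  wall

[in] stack.pop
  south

[in] maze.move dir: north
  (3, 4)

[in] maze.sense dir: north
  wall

[in] maze.sense dir: west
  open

[in] stack.push x: west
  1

[in] maze.move dir: west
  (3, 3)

[in] maze.sense dir: north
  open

[in] stack.push x: north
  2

[in] maze.move dir: north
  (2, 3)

[in] maze.sense dir: north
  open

[in] stack.push x: north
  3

[in] maze.move dir: north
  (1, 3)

[in] maze.sense dir: east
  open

[in] stack.push x: east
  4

[in] maze.move dir: east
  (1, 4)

[in] maze.sense dir: north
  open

[in] stack.push x: north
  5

[in] maze.move dir: north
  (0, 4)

[in] maze.sense dir: west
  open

[in] stack.push x: west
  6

[in] maze.move dir: west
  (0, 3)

[in] maze.sense dir: west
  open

[in] stack.push x: west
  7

[in] maze.move dir: west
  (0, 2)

[in] maze.sense dir: south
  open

[in] stack.push x: south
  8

[in] maze.move dir: south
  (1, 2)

[in] maze.sense dir: south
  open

[in] stack.push x: south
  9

[in] maze.move dir: south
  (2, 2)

[in] maze.sense dir: south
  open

[in] stack.push x: south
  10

[in] maze.move dir: south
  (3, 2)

[in] maze.sense dir: south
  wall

[in] maze.sense dir: west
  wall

[in] stack.pop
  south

[in] maze.move dir: north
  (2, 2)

[in] maze.sense dir: west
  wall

[in] stack.pop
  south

[in] maze.move dir: north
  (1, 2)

[in] maze.sense dir: west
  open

[in] stack.push x: west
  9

[in] maze.move dir: west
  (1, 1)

[in] maze.sense dir: north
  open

[in] stack.push x: north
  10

[in] maze.move dir: north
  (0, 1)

[in] maze.sense dir: west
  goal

[in] maze.move dir: west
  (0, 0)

Answer: (0, 0)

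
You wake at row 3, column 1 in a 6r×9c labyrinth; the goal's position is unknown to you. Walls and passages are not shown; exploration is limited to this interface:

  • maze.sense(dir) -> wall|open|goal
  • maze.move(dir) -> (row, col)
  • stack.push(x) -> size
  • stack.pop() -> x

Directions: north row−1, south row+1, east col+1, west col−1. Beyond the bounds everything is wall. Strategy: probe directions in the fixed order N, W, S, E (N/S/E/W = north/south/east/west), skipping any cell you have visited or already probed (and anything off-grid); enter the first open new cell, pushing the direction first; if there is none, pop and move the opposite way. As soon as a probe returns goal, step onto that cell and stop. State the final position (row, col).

→ maze.sense(dir='north')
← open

→ stack.push(x='north')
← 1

→ maze.move(dir='north')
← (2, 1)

→ maze.sense(dir='north')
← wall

→ maze.sense(dir='west')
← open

→ stack.push(x='west')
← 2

→ maze.move(dir='west')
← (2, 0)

→ maze.sense(dir='north')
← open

→ stack.push(x='north')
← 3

→ maze.move(dir='north')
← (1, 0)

→ maze.sense(dir='north')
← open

→ stack.push(x='north')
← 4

→ maze.move(dir='north')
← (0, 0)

→ maze.sense(dir='east')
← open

→ stack.push(x='east')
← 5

→ maze.move(dir='east')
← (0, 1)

→ maze.sense(dir='east')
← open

→ stack.push(x='east')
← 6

→ maze.move(dir='east')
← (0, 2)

→ maze.sense(dir='south')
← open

→ stack.push(x='south')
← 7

→ maze.move(dir='south')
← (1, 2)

→ maze.sense(dir='south')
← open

→ stack.push(x='south')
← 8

→ maze.move(dir='south')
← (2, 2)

→ maze.sense(dir='south')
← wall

→ maze.sense(dir='east')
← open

→ stack.push(x='east')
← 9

→ maze.move(dir='east')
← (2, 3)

→ maze.sense(dir='north')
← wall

→ maze.sense(dir='south')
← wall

→ maze.sense(dir='east')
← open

→ stack.push(x='east')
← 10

→ maze.move(dir='east')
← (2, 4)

→ maze.sense(dir='north')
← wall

→ maze.sense(dir='south')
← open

→ stack.push(x='south')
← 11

→ maze.move(dir='south')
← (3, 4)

→ maze.sense(dir='south')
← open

→ stack.push(x='south')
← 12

→ maze.move(dir='south')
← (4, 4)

→ maze.sense(dir='west')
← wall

→ maze.sense(dir='south')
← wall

→ maze.sense(dir='east')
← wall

→ stack.pop()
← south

→ maze.move(dir='north')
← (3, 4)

→ maze.sense(dir='east')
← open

→ stack.push(x='east')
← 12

→ maze.move(dir='east')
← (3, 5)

→ maze.sense(dir='north')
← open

→ stack.push(x='north')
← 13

→ maze.move(dir='north')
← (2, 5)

→ maze.sense(dir='north')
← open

→ stack.push(x='north')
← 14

→ maze.move(dir='north')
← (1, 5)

→ maze.sense(dir='north')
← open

→ stack.push(x='north')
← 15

→ maze.move(dir='north')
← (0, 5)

→ maze.sense(dir='west')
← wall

→ maze.sense(dir='east')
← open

→ stack.push(x='east')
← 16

→ maze.move(dir='east')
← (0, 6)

→ maze.sense(dir='south')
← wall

→ maze.sense(dir='east')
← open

→ stack.push(x='east')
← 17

→ maze.move(dir='east')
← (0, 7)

→ maze.sense(dir='south')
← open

→ stack.push(x='south')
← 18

→ maze.move(dir='south')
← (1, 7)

→ maze.sense(dir='south')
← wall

→ maze.sense(dir='east')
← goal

→ maze.move(dir='east')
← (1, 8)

Answer: (1, 8)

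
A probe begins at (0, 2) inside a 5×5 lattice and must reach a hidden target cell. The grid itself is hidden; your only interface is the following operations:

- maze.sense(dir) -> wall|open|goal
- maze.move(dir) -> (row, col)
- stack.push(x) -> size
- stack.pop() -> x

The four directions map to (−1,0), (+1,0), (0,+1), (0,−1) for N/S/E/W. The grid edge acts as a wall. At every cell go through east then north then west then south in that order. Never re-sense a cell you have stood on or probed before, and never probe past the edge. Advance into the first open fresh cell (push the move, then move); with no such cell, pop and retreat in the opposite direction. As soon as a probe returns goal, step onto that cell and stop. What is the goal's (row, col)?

;; maze.sense(east) : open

;; stack.push(east) : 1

;; maze.move(east) : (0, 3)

;; maze.sense(east) : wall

;; maze.sense(south) : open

;; stack.push(south) : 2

;; maze.move(south) : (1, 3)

;; maze.sense(east) : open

;; stack.push(east) : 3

;; maze.move(east) : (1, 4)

;; maze.sense(south) : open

;; stack.push(south) : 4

;; maze.move(south) : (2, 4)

;; maze.sense(west) : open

;; stack.push(west) : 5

;; maze.move(west) : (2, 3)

;; maze.sense(west) : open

;; stack.push(west) : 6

;; maze.move(west) : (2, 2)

;; maze.sense(north) : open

;; stack.push(north) : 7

;; maze.move(north) : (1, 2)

;; maze.sense(west) : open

;; stack.push(west) : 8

;; maze.move(west) : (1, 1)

;; maze.sense(north) : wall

;; maze.sense(west) : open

;; stack.push(west) : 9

;; maze.move(west) : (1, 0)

;; maze.sense(north) : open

;; stack.push(north) : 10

;; maze.move(north) : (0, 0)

;; stack.pop() : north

;; maze.move(south) : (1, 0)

;; maze.sense(south) : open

;; stack.push(south) : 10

;; maze.move(south) : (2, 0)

;; maze.sense(east) : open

;; stack.push(east) : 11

;; maze.move(east) : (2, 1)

;; maze.sense(south) : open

;; stack.push(south) : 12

;; maze.move(south) : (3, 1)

;; maze.sense(east) : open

;; stack.push(east) : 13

;; maze.move(east) : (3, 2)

;; maze.sense(east) : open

;; stack.push(east) : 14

;; maze.move(east) : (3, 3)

;; maze.sense(east) : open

;; stack.push(east) : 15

;; maze.move(east) : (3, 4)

;; maze.sense(south) : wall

;; stack.pop() : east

;; maze.move(west) : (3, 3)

;; maze.sense(south) : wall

;; stack.pop() : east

;; maze.move(west) : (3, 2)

;; maze.sense(south) : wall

;; stack.pop() : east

;; maze.move(west) : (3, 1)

;; maze.sense(west) : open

;; stack.push(west) : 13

;; maze.move(west) : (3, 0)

;; maze.sense(south) : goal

;; maze.move(south) : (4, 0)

Answer: (4, 0)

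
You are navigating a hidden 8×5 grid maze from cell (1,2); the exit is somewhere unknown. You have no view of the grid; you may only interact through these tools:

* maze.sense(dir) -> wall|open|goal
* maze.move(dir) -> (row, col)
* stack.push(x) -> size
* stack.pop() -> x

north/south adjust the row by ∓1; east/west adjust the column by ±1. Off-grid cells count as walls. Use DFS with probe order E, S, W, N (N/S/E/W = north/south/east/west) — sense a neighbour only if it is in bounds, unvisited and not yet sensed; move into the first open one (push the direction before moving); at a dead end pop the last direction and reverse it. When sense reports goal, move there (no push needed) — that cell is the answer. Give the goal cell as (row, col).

>>> maze.sense east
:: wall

>>> maze.sense south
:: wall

>>> maze.sense west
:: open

>>> stack.push west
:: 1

>>> maze.move west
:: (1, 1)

>>> maze.sense south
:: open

>>> stack.push south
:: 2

>>> maze.move south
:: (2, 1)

>>> maze.sense south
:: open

>>> stack.push south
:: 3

>>> maze.move south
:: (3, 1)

>>> maze.sense east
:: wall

>>> maze.sense south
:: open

>>> stack.push south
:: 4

>>> maze.move south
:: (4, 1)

>>> maze.sense east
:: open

>>> stack.push east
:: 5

>>> maze.move east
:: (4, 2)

>>> maze.sense east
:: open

>>> stack.push east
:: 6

>>> maze.move east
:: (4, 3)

>>> maze.sense east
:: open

>>> stack.push east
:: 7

>>> maze.move east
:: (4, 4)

>>> maze.sense south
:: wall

>>> maze.sense north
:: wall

>>> stack.pop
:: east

>>> maze.move west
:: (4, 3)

>>> maze.sense south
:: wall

>>> maze.sense north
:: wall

>>> stack.pop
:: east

>>> maze.move west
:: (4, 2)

>>> maze.sense south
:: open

>>> stack.push south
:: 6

>>> maze.move south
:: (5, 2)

>>> maze.sense south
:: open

>>> stack.push south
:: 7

>>> maze.move south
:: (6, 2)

>>> maze.sense east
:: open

>>> stack.push east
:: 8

>>> maze.move east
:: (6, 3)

>>> maze.sense east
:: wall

>>> maze.sense south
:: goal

>>> maze.move south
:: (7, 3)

Answer: (7, 3)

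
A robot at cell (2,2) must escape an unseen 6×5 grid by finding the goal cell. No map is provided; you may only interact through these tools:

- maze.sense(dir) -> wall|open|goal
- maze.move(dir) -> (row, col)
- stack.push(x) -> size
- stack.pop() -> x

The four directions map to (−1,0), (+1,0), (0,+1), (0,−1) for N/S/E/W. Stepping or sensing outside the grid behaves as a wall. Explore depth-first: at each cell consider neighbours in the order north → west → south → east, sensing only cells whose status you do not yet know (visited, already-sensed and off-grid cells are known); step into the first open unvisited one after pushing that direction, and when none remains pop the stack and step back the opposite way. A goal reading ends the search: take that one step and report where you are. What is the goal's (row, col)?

% sense(dir: north) == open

% push(x: north) == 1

% move(dir: north) == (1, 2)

% sense(dir: north) == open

% push(x: north) == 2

% move(dir: north) == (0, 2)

% sense(dir: west) == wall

% sense(dir: east) == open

% push(x: east) == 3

% move(dir: east) == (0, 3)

% sense(dir: south) == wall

% sense(dir: east) == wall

% pop() == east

% move(dir: west) == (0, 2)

% pop() == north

% move(dir: south) == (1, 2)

% sense(dir: west) == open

% push(x: west) == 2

% move(dir: west) == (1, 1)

% sense(dir: west) == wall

% sense(dir: south) == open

% push(x: south) == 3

% move(dir: south) == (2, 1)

% sense(dir: west) == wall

% sense(dir: south) == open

% push(x: south) == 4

% move(dir: south) == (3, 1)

% sense(dir: west) == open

% push(x: west) == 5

% move(dir: west) == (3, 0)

% sense(dir: south) == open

% push(x: south) == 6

% move(dir: south) == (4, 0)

% sense(dir: south) == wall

% sense(dir: east) == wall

% pop() == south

% move(dir: north) == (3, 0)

% pop() == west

% move(dir: east) == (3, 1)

% sense(dir: east) == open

% push(x: east) == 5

% move(dir: east) == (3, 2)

% sense(dir: south) == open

% push(x: south) == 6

% move(dir: south) == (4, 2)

% sense(dir: south) == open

% push(x: south) == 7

% move(dir: south) == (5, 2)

% sense(dir: west) == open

% push(x: west) == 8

% move(dir: west) == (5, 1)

% pop() == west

% move(dir: east) == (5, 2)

% sense(dir: east) == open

% push(x: east) == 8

% move(dir: east) == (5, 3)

% sense(dir: north) == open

% push(x: north) == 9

% move(dir: north) == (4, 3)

% sense(dir: north) == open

% push(x: north) == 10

% move(dir: north) == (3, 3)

% sense(dir: north) == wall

% sense(dir: east) == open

% push(x: east) == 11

% move(dir: east) == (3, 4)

% sense(dir: north) == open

% push(x: north) == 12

% move(dir: north) == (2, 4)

% sense(dir: north) == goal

% move(dir: north) == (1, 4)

Answer: (1, 4)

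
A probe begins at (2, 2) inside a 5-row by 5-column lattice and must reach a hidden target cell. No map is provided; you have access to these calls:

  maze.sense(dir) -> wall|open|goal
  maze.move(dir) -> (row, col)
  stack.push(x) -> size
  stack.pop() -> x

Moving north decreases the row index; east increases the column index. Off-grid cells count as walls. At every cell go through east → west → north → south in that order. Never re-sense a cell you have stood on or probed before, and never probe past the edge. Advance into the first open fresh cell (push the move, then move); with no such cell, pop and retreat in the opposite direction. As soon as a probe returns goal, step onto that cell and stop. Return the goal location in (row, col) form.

Step: maze.sense[dir→east]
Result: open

Step: stack.push[x→east]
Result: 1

Step: maze.move[dir→east]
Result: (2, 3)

Step: maze.sense[dir→east]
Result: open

Step: stack.push[x→east]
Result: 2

Step: maze.move[dir→east]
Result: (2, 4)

Step: maze.sense[dir→north]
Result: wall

Step: maze.sense[dir→south]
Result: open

Step: stack.push[x→south]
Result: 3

Step: maze.move[dir→south]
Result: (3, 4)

Step: maze.sense[dir→west]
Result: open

Step: stack.push[x→west]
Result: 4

Step: maze.move[dir→west]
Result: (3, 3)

Step: maze.sense[dir→west]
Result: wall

Step: maze.sense[dir→south]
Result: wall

Step: stack.pop[]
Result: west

Step: maze.move[dir→east]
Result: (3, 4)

Step: maze.sense[dir→south]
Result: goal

Step: maze.move[dir→south]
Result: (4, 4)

Answer: (4, 4)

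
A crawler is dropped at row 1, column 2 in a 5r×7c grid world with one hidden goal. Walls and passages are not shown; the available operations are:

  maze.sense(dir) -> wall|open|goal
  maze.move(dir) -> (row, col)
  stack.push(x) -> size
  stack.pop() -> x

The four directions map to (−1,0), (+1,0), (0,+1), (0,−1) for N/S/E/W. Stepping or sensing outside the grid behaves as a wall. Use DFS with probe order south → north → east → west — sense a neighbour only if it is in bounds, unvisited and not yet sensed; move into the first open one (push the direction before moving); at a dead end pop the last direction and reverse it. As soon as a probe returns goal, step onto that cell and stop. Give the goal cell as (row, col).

Do: sense[dir: south]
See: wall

Do: sense[dir: north]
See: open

Do: push[x: north]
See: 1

Do: move[dir: north]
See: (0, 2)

Do: sense[dir: east]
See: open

Do: push[x: east]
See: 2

Do: move[dir: east]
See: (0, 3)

Do: sense[dir: south]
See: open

Do: push[x: south]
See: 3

Do: move[dir: south]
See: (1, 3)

Do: sense[dir: south]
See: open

Do: push[x: south]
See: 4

Do: move[dir: south]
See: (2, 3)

Do: sense[dir: south]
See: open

Do: push[x: south]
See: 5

Do: move[dir: south]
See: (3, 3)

Do: sense[dir: south]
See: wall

Do: sense[dir: east]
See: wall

Do: sense[dir: west]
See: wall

Do: pop[]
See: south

Do: move[dir: north]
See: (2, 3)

Do: sense[dir: east]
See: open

Do: push[x: east]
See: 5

Do: move[dir: east]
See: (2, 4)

Do: sense[dir: north]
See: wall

Do: sense[dir: east]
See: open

Do: push[x: east]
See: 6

Do: move[dir: east]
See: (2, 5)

Do: sense[dir: south]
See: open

Do: push[x: south]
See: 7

Do: move[dir: south]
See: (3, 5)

Do: sense[dir: south]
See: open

Do: push[x: south]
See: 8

Do: move[dir: south]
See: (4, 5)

Do: sense[dir: east]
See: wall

Do: sense[dir: west]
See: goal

Do: move[dir: west]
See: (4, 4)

Answer: (4, 4)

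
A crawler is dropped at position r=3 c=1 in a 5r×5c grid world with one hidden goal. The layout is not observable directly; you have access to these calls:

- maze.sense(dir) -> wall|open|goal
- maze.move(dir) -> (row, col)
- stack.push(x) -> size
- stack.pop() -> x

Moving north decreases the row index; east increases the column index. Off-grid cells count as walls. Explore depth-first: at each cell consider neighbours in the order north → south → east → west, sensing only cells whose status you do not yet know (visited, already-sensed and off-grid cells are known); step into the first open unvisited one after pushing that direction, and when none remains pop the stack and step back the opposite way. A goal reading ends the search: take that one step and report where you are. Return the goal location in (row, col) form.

==> maze.sense(north)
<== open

==> stack.push(north)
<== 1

==> maze.move(north)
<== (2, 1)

==> maze.sense(north)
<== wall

==> maze.sense(east)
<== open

==> stack.push(east)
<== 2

==> maze.move(east)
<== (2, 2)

==> maze.sense(north)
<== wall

==> maze.sense(south)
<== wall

==> maze.sense(east)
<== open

==> stack.push(east)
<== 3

==> maze.move(east)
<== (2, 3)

==> maze.sense(north)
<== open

==> stack.push(north)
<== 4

==> maze.move(north)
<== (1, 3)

==> maze.sense(north)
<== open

==> stack.push(north)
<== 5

==> maze.move(north)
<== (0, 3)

==> maze.sense(east)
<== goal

==> maze.move(east)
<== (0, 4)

Answer: (0, 4)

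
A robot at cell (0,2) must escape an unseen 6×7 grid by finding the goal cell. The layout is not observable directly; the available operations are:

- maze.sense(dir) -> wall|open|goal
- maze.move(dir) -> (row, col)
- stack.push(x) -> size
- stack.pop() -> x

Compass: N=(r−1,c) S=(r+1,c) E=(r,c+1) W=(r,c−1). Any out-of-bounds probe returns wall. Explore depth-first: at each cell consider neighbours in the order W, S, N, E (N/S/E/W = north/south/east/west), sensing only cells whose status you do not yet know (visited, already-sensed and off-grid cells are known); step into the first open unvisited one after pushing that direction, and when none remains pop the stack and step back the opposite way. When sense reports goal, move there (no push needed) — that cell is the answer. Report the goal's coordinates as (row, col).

% maze.sense(dir→west) : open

% stack.push(x→west) : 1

% maze.move(dir→west) : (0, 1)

% maze.sense(dir→west) : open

% stack.push(x→west) : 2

% maze.move(dir→west) : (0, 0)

% maze.sense(dir→south) : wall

% stack.pop() : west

% maze.move(dir→east) : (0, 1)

% maze.sense(dir→south) : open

% stack.push(x→south) : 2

% maze.move(dir→south) : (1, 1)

% maze.sense(dir→south) : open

% stack.push(x→south) : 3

% maze.move(dir→south) : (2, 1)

% maze.sense(dir→west) : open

% stack.push(x→west) : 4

% maze.move(dir→west) : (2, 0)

% maze.sense(dir→south) : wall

% stack.pop() : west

% maze.move(dir→east) : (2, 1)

% maze.sense(dir→south) : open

% stack.push(x→south) : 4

% maze.move(dir→south) : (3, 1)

% maze.sense(dir→south) : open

% stack.push(x→south) : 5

% maze.move(dir→south) : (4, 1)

% maze.sense(dir→west) : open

% stack.push(x→west) : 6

% maze.move(dir→west) : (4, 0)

% maze.sense(dir→south) : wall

% stack.pop() : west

% maze.move(dir→east) : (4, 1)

% maze.sense(dir→south) : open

% stack.push(x→south) : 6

% maze.move(dir→south) : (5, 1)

% maze.sense(dir→east) : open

% stack.push(x→east) : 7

% maze.move(dir→east) : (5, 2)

% maze.sense(dir→north) : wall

% maze.sense(dir→east) : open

% stack.push(x→east) : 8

% maze.move(dir→east) : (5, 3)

% maze.sense(dir→north) : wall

% maze.sense(dir→east) : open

% stack.push(x→east) : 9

% maze.move(dir→east) : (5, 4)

% maze.sense(dir→north) : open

% stack.push(x→north) : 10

% maze.move(dir→north) : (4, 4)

% maze.sense(dir→north) : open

% stack.push(x→north) : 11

% maze.move(dir→north) : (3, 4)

% maze.sense(dir→west) : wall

% maze.sense(dir→north) : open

% stack.push(x→north) : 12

% maze.move(dir→north) : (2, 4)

% maze.sense(dir→west) : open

% stack.push(x→west) : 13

% maze.move(dir→west) : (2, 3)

% maze.sense(dir→west) : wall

% maze.sense(dir→north) : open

% stack.push(x→north) : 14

% maze.move(dir→north) : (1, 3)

% maze.sense(dir→west) : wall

% maze.sense(dir→north) : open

% stack.push(x→north) : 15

% maze.move(dir→north) : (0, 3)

% maze.sense(dir→east) : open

% stack.push(x→east) : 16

% maze.move(dir→east) : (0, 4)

% maze.sense(dir→south) : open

% stack.push(x→south) : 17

% maze.move(dir→south) : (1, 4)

% maze.sense(dir→east) : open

% stack.push(x→east) : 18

% maze.move(dir→east) : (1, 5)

% maze.sense(dir→south) : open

% stack.push(x→south) : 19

% maze.move(dir→south) : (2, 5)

% maze.sense(dir→south) : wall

% maze.sense(dir→east) : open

% stack.push(x→east) : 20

% maze.move(dir→east) : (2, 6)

% maze.sense(dir→south) : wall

% maze.sense(dir→north) : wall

% stack.pop() : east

% maze.move(dir→west) : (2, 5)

% stack.pop() : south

% maze.move(dir→north) : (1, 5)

% maze.sense(dir→north) : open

% stack.push(x→north) : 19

% maze.move(dir→north) : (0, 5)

% maze.sense(dir→east) : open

% stack.push(x→east) : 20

% maze.move(dir→east) : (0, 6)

% stack.pop() : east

% maze.move(dir→west) : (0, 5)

% stack.pop() : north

% maze.move(dir→south) : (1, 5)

% stack.pop() : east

% maze.move(dir→west) : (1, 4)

% stack.pop() : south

% maze.move(dir→north) : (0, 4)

% stack.pop() : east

% maze.move(dir→west) : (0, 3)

% stack.pop() : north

% maze.move(dir→south) : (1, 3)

% stack.pop() : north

% maze.move(dir→south) : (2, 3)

% stack.pop() : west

% maze.move(dir→east) : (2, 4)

% stack.pop() : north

% maze.move(dir→south) : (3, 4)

% stack.pop() : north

% maze.move(dir→south) : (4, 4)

% maze.sense(dir→east) : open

% stack.push(x→east) : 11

% maze.move(dir→east) : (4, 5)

% maze.sense(dir→south) : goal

% maze.move(dir→south) : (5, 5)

Answer: (5, 5)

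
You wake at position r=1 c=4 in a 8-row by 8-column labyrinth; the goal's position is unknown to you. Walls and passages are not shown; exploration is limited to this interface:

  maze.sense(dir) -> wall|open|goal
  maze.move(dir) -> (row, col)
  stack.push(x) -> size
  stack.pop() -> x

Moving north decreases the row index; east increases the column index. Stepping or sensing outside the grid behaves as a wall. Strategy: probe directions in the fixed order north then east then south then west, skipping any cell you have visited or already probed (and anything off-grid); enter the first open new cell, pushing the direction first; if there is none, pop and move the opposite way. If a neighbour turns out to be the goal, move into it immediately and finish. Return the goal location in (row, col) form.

I invoke maze.sense passing dir=north, and observe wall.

Next I call maze.sense passing dir=east, which returns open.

I run stack.push passing x=east, which returns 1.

Then maze.move passing dir=east, which returns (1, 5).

Next I call maze.sense passing dir=north, and see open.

Calling stack.push passing x=north, — result: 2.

I use maze.move passing dir=north, and see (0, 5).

Invoking maze.sense passing dir=east, giving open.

I call stack.push passing x=east, giving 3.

Using maze.move passing dir=east, which returns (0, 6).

I run maze.sense passing dir=east, and see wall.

I invoke maze.sense passing dir=south, and observe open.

I call stack.push passing x=south, — result: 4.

Calling maze.move passing dir=south, which returns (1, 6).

I use maze.sense passing dir=east, — result: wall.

Invoking maze.sense passing dir=south, and get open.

Using stack.push passing x=south, which returns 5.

Now I run maze.move passing dir=south, giving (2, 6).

Next I call maze.sense passing dir=east, and get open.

I use stack.push passing x=east, → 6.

I invoke maze.move passing dir=east, : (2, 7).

Calling maze.sense passing dir=south, and get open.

Then stack.push passing x=south, which returns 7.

Now I run maze.move passing dir=south, and observe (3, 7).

Calling maze.sense passing dir=south, and get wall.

I run maze.sense passing dir=west, which returns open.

I run stack.push passing x=west, — result: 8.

Invoking maze.move passing dir=west, which returns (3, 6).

Using maze.sense passing dir=south, and see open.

I invoke stack.push passing x=south, and get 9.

I use maze.move passing dir=south, and see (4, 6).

Next I call maze.sense passing dir=south, and see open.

I run stack.push passing x=south, giving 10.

Now I run maze.move passing dir=south, and see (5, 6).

I try maze.sense passing dir=east, which returns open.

Calling stack.push passing x=east, — result: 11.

I invoke maze.move passing dir=east, which returns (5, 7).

Next I call maze.sense passing dir=south, yielding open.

I use stack.push passing x=south, giving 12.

Next I call maze.move passing dir=south, — result: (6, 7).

Invoking maze.sense passing dir=south, — result: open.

I try stack.push passing x=south, and observe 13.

Invoking maze.move passing dir=south, — result: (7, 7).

Using maze.sense passing dir=west, → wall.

Now I run stack.pop(), yielding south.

Invoking maze.move passing dir=north, and get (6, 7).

I use maze.sense passing dir=west, : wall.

I use stack.pop(), which returns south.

I invoke maze.move passing dir=north, which returns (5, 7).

Now I run stack.pop(), giving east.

I run maze.move passing dir=west, : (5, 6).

I invoke maze.sense passing dir=west, and get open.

I try stack.push passing x=west, and get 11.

Then maze.move passing dir=west, yielding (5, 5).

Calling maze.sense passing dir=north, → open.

Invoking stack.push passing x=north, → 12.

Calling maze.move passing dir=north, and observe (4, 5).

Invoking maze.sense passing dir=north, giving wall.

Invoking maze.sense passing dir=west, and observe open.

Then stack.push passing x=west, which returns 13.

I invoke maze.move passing dir=west, which returns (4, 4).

I try maze.sense passing dir=north, and observe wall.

Now I run maze.sense passing dir=south, : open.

I call stack.push passing x=south, yielding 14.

Next I call maze.move passing dir=south, → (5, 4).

I run maze.sense passing dir=south, giving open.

I invoke stack.push passing x=south, and see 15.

Calling maze.move passing dir=south, → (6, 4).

Then maze.sense passing dir=east, : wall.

Invoking maze.sense passing dir=south, and get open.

Invoking stack.push passing x=south, and get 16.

I try maze.move passing dir=south, and get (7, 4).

Using maze.sense passing dir=east, — result: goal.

I use maze.move passing dir=east, and see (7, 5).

Answer: (7, 5)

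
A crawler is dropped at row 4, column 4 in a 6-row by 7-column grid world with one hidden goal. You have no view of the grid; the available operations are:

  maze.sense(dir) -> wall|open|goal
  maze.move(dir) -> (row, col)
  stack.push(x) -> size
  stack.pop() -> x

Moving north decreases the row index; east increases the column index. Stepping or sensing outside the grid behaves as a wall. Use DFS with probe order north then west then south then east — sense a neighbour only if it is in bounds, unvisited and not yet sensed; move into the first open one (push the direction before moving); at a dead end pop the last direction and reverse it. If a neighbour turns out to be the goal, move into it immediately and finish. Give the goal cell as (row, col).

-> sense(dir: north)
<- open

-> push(x: north)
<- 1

-> move(dir: north)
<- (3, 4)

-> sense(dir: north)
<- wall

-> sense(dir: west)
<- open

-> push(x: west)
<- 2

-> move(dir: west)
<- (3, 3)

-> sense(dir: north)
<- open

-> push(x: north)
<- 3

-> move(dir: north)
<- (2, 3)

-> sense(dir: north)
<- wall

-> sense(dir: west)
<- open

-> push(x: west)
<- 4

-> move(dir: west)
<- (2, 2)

-> sense(dir: north)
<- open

-> push(x: north)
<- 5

-> move(dir: north)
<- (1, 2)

-> sense(dir: north)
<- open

-> push(x: north)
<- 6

-> move(dir: north)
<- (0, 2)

-> sense(dir: west)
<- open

-> push(x: west)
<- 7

-> move(dir: west)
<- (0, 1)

-> sense(dir: west)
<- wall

-> sense(dir: south)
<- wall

-> pop()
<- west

-> move(dir: east)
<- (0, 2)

-> sense(dir: east)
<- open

-> push(x: east)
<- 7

-> move(dir: east)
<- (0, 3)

-> sense(dir: east)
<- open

-> push(x: east)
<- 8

-> move(dir: east)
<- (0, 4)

-> sense(dir: south)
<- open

-> push(x: south)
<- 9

-> move(dir: south)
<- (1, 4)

-> sense(dir: east)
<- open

-> push(x: east)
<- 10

-> move(dir: east)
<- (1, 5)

-> sense(dir: north)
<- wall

-> sense(dir: south)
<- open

-> push(x: south)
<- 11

-> move(dir: south)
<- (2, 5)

-> sense(dir: south)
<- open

-> push(x: south)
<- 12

-> move(dir: south)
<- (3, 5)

-> sense(dir: south)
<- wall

-> sense(dir: east)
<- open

-> push(x: east)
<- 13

-> move(dir: east)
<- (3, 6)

-> sense(dir: north)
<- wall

-> sense(dir: south)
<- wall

-> pop()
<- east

-> move(dir: west)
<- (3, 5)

-> pop()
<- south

-> move(dir: north)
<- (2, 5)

-> pop()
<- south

-> move(dir: north)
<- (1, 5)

-> sense(dir: east)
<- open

-> push(x: east)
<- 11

-> move(dir: east)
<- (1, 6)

-> sense(dir: north)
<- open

-> push(x: north)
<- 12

-> move(dir: north)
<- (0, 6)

-> pop()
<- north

-> move(dir: south)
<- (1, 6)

-> pop()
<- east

-> move(dir: west)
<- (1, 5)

-> pop()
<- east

-> move(dir: west)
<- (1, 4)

-> pop()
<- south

-> move(dir: north)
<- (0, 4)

-> pop()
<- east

-> move(dir: west)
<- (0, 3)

-> pop()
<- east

-> move(dir: west)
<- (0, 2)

-> pop()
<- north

-> move(dir: south)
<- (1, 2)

-> pop()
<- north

-> move(dir: south)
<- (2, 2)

-> sense(dir: west)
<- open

-> push(x: west)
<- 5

-> move(dir: west)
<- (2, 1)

-> sense(dir: west)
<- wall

-> sense(dir: south)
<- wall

-> pop()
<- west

-> move(dir: east)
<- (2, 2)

-> sense(dir: south)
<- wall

-> pop()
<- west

-> move(dir: east)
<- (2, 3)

-> pop()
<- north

-> move(dir: south)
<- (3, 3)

-> sense(dir: south)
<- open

-> push(x: south)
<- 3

-> move(dir: south)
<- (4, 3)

-> sense(dir: west)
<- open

-> push(x: west)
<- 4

-> move(dir: west)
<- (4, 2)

-> sense(dir: west)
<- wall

-> sense(dir: south)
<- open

-> push(x: south)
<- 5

-> move(dir: south)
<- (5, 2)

-> sense(dir: west)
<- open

-> push(x: west)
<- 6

-> move(dir: west)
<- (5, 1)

-> sense(dir: west)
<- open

-> push(x: west)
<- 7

-> move(dir: west)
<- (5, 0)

-> sense(dir: north)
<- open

-> push(x: north)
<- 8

-> move(dir: north)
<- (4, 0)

-> sense(dir: north)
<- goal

-> move(dir: north)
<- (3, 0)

Answer: (3, 0)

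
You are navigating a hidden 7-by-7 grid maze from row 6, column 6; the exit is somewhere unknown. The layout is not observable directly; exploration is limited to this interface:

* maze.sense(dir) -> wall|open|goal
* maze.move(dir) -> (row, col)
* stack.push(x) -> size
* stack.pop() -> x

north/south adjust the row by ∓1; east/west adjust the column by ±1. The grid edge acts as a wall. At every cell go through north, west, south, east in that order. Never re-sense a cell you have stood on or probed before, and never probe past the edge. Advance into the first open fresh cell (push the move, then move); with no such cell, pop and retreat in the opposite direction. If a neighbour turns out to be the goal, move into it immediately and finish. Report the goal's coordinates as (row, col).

-- maze.sense(dir→north) == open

-- stack.push(x→north) == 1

-- maze.move(dir→north) == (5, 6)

-- maze.sense(dir→north) == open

-- stack.push(x→north) == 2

-- maze.move(dir→north) == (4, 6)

-- maze.sense(dir→north) == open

-- stack.push(x→north) == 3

-- maze.move(dir→north) == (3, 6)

-- maze.sense(dir→north) == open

-- stack.push(x→north) == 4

-- maze.move(dir→north) == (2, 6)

-- maze.sense(dir→north) == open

-- stack.push(x→north) == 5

-- maze.move(dir→north) == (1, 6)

-- maze.sense(dir→north) == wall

-- maze.sense(dir→west) == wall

-- stack.pop() == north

-- maze.move(dir→south) == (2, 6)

-- maze.sense(dir→west) == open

-- stack.push(x→west) == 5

-- maze.move(dir→west) == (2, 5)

-- maze.sense(dir→west) == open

-- stack.push(x→west) == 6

-- maze.move(dir→west) == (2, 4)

-- maze.sense(dir→north) == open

-- stack.push(x→north) == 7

-- maze.move(dir→north) == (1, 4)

-- maze.sense(dir→north) == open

-- stack.push(x→north) == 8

-- maze.move(dir→north) == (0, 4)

-- maze.sense(dir→west) == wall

-- maze.sense(dir→east) == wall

-- stack.pop() == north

-- maze.move(dir→south) == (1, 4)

-- maze.sense(dir→west) == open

-- stack.push(x→west) == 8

-- maze.move(dir→west) == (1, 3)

-- maze.sense(dir→west) == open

-- stack.push(x→west) == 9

-- maze.move(dir→west) == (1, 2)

-- maze.sense(dir→north) == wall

-- maze.sense(dir→west) == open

-- stack.push(x→west) == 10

-- maze.move(dir→west) == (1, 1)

-- maze.sense(dir→north) == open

-- stack.push(x→north) == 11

-- maze.move(dir→north) == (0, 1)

-- maze.sense(dir→west) == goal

-- maze.move(dir→west) == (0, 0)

Answer: (0, 0)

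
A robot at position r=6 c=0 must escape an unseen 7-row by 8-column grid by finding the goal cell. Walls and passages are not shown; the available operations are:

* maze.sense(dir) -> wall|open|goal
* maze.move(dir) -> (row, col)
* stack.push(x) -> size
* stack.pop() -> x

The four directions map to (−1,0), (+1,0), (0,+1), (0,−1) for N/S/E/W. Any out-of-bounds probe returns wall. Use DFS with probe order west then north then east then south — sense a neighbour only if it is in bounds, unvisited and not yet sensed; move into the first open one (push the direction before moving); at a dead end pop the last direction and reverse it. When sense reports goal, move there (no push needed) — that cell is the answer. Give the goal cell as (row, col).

# maze.sense(dir='north') == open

# stack.push(x='north') == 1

# maze.move(dir='north') == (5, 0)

# maze.sense(dir='north') == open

# stack.push(x='north') == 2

# maze.move(dir='north') == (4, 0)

# maze.sense(dir='north') == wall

# maze.sense(dir='east') == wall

# stack.pop() == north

# maze.move(dir='south') == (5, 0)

# maze.sense(dir='east') == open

# stack.push(x='east') == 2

# maze.move(dir='east') == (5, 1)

# maze.sense(dir='east') == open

# stack.push(x='east') == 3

# maze.move(dir='east') == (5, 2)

# maze.sense(dir='north') == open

# stack.push(x='north') == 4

# maze.move(dir='north') == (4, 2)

# maze.sense(dir='north') == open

# stack.push(x='north') == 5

# maze.move(dir='north') == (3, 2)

# maze.sense(dir='west') == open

# stack.push(x='west') == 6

# maze.move(dir='west') == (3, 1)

# maze.sense(dir='north') == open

# stack.push(x='north') == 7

# maze.move(dir='north') == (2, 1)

# maze.sense(dir='west') == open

# stack.push(x='west') == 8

# maze.move(dir='west') == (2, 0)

# maze.sense(dir='north') == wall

# stack.pop() == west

# maze.move(dir='east') == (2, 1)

# maze.sense(dir='north') == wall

# maze.sense(dir='east') == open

# stack.push(x='east') == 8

# maze.move(dir='east') == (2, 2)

# maze.sense(dir='north') == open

# stack.push(x='north') == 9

# maze.move(dir='north') == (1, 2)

# maze.sense(dir='north') == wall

# maze.sense(dir='east') == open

# stack.push(x='east') == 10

# maze.move(dir='east') == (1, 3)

# maze.sense(dir='north') == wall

# maze.sense(dir='east') == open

# stack.push(x='east') == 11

# maze.move(dir='east') == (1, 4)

# maze.sense(dir='north') == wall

# maze.sense(dir='east') == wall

# maze.sense(dir='south') == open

# stack.push(x='south') == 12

# maze.move(dir='south') == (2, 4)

# maze.sense(dir='west') == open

# stack.push(x='west') == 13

# maze.move(dir='west') == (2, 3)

# maze.sense(dir='south') == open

# stack.push(x='south') == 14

# maze.move(dir='south') == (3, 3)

# maze.sense(dir='east') == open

# stack.push(x='east') == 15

# maze.move(dir='east') == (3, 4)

# maze.sense(dir='east') == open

# stack.push(x='east') == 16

# maze.move(dir='east') == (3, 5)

# maze.sense(dir='north') == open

# stack.push(x='north') == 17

# maze.move(dir='north') == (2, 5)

# maze.sense(dir='east') == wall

# stack.pop() == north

# maze.move(dir='south') == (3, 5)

# maze.sense(dir='east') == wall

# maze.sense(dir='south') == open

# stack.push(x='south') == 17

# maze.move(dir='south') == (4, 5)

# maze.sense(dir='west') == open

# stack.push(x='west') == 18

# maze.move(dir='west') == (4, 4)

# maze.sense(dir='west') == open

# stack.push(x='west') == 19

# maze.move(dir='west') == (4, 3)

# maze.sense(dir='south') == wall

# stack.pop() == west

# maze.move(dir='east') == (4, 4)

# maze.sense(dir='south') == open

# stack.push(x='south') == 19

# maze.move(dir='south') == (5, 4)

# maze.sense(dir='east') == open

# stack.push(x='east') == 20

# maze.move(dir='east') == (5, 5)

# maze.sense(dir='east') == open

# stack.push(x='east') == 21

# maze.move(dir='east') == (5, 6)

# maze.sense(dir='north') == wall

# maze.sense(dir='east') == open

# stack.push(x='east') == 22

# maze.move(dir='east') == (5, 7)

# maze.sense(dir='north') == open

# stack.push(x='north') == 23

# maze.move(dir='north') == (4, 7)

# maze.sense(dir='north') == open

# stack.push(x='north') == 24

# maze.move(dir='north') == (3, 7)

# maze.sense(dir='north') == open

# stack.push(x='north') == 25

# maze.move(dir='north') == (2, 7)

# maze.sense(dir='north') == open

# stack.push(x='north') == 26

# maze.move(dir='north') == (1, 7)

# maze.sense(dir='west') == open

# stack.push(x='west') == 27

# maze.move(dir='west') == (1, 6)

# maze.sense(dir='north') == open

# stack.push(x='north') == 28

# maze.move(dir='north') == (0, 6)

# maze.sense(dir='west') == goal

# maze.move(dir='west') == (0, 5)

Answer: (0, 5)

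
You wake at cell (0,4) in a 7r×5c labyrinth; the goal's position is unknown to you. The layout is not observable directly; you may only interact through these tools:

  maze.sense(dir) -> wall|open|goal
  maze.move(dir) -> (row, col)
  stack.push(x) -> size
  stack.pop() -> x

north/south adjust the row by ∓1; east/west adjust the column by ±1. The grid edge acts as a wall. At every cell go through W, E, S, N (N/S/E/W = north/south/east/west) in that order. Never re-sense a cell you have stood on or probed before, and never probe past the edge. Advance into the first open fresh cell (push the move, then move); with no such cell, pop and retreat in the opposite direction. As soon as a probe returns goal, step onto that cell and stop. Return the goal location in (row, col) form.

[in] maze.sense dir=west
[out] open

[in] stack.push x=west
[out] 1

[in] maze.move dir=west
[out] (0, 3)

[in] maze.sense dir=west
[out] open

[in] stack.push x=west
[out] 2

[in] maze.move dir=west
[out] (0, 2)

[in] maze.sense dir=west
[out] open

[in] stack.push x=west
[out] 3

[in] maze.move dir=west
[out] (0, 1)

[in] maze.sense dir=west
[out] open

[in] stack.push x=west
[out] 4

[in] maze.move dir=west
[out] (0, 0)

[in] maze.sense dir=south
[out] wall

[in] stack.pop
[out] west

[in] maze.move dir=east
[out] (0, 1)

[in] maze.sense dir=south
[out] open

[in] stack.push x=south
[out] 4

[in] maze.move dir=south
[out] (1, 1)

[in] maze.sense dir=east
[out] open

[in] stack.push x=east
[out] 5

[in] maze.move dir=east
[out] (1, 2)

[in] maze.sense dir=east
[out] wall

[in] maze.sense dir=south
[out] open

[in] stack.push x=south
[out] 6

[in] maze.move dir=south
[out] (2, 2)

[in] maze.sense dir=west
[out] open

[in] stack.push x=west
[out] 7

[in] maze.move dir=west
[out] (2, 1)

[in] maze.sense dir=west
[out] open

[in] stack.push x=west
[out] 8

[in] maze.move dir=west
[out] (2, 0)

[in] maze.sense dir=south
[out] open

[in] stack.push x=south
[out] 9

[in] maze.move dir=south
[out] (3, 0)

[in] maze.sense dir=east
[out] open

[in] stack.push x=east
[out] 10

[in] maze.move dir=east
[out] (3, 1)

[in] maze.sense dir=east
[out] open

[in] stack.push x=east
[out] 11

[in] maze.move dir=east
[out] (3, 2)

[in] maze.sense dir=east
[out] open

[in] stack.push x=east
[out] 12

[in] maze.move dir=east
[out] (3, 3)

[in] maze.sense dir=east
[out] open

[in] stack.push x=east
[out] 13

[in] maze.move dir=east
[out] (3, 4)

[in] maze.sense dir=south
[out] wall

[in] maze.sense dir=north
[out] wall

[in] stack.pop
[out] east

[in] maze.move dir=west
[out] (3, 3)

[in] maze.sense dir=south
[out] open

[in] stack.push x=south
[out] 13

[in] maze.move dir=south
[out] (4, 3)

[in] maze.sense dir=west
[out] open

[in] stack.push x=west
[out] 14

[in] maze.move dir=west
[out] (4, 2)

[in] maze.sense dir=west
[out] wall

[in] maze.sense dir=south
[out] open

[in] stack.push x=south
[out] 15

[in] maze.move dir=south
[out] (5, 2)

[in] maze.sense dir=west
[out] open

[in] stack.push x=west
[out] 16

[in] maze.move dir=west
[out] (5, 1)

[in] maze.sense dir=west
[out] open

[in] stack.push x=west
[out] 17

[in] maze.move dir=west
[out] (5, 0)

[in] maze.sense dir=south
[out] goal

[in] maze.move dir=south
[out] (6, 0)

Answer: (6, 0)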